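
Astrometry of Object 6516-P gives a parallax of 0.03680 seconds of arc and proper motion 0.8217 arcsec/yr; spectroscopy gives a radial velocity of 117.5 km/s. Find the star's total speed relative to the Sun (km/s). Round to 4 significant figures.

158.1 km/s

d = 1/p = 1/0.03680″ = 27.174 pc.
v_t = 4.740 μ d = 4.740 × 0.8217 × 27.174 = 105.84 km/s.
v = √(v_r² + v_t²) = √(117.5² + 105.84²) = √25008.4 = 158.14 km/s.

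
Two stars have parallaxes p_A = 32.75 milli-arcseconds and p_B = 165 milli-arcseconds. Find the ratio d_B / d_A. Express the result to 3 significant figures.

Since d = 1/p, d_B/d_A = p_A/p_B.
= 32.75 / 165 = 0.19848.

0.198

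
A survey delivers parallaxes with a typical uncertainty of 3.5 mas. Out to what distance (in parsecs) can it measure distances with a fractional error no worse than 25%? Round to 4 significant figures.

71.43 pc

σ_d/d = σ_p/p, so the condition is σ_p/p ≤ 0.25, i.e. p ≥ σ_p/0.25.
p_min = 3.5/0.25 = 14 mas = 0.014 arcsec.
d_max = 1/p_min = 1/0.014 = 71.429 pc.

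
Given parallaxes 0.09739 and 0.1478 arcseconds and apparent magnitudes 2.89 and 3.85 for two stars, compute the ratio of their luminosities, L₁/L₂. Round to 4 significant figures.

d₁ = 1/p₁ = 1/0.09739″ = 10.268 pc; d₂ = 1/p₂ = 1/0.1478″ = 6.7659 pc.
M₁ = m₁ − 5 log₁₀ d₁ + 5 = 2.89 − 5.0574 + 5 = 2.8326.
M₂ = 3.85 − 4.1516 + 5 = 4.6984.
L₁/L₂ = 10^(0.4(M₂ − M₁)) = 10^(0.4 × 1.8658) = 10^0.74632 = 5.576.

L₁/L₂ = 5.576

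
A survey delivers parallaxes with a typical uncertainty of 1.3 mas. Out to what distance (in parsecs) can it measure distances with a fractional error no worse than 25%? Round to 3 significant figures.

σ_d/d = σ_p/p, so the condition is σ_p/p ≤ 0.25, i.e. p ≥ σ_p/0.25.
p_min = 1.3/0.25 = 5.2 mas = 0.0052 arcsec.
d_max = 1/p_min = 1/0.0052 = 192.31 pc.

192 pc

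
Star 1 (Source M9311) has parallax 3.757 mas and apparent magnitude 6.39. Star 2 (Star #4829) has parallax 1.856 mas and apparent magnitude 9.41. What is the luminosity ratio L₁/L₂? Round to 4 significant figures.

L₁/L₂ = 3.940

d₁ = 1/p₁ = 1/0.003757″ = 266.17 pc; d₂ = 1/p₂ = 1/0.001856″ = 538.79 pc.
M₁ = m₁ − 5 log₁₀ d₁ + 5 = 6.39 − 12.1258 + 5 = -0.7358.
M₂ = 9.41 − 13.6571 + 5 = 0.7529.
L₁/L₂ = 10^(0.4(M₂ − M₁)) = 10^(0.4 × 1.4887) = 10^0.59548 = 3.9399.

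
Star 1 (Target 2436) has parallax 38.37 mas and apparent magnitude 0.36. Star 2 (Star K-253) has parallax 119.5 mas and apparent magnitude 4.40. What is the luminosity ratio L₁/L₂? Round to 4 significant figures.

L₁/L₂ = 400.6

d₁ = 1/p₁ = 1/0.03837″ = 26.062 pc; d₂ = 1/p₂ = 1/0.1195″ = 8.3682 pc.
M₁ = m₁ − 5 log₁₀ d₁ + 5 = 0.36 − 7.0800 + 5 = -1.7200.
M₂ = 4.40 − 4.6132 + 5 = 4.7868.
L₁/L₂ = 10^(0.4(M₂ − M₁)) = 10^(0.4 × 6.5068) = 10^2.60272 = 400.61.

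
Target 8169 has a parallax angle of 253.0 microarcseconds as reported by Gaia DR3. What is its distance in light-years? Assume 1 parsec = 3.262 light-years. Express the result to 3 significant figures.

12900 light years

p = 253.0 microarcseconds = 0.0002530 arcsec.
d = 1/p = 1/0.0002530 = 3952.6 pc.
In light-years: 3952.6 × 3.262 = 12893 ly.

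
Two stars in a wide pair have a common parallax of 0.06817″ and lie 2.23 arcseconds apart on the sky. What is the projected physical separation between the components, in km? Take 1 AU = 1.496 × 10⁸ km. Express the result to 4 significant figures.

d = 1/p = 1/0.06817″ = 14.669 pc.
At distance d (pc), an angle of θ arcsec spans θ·d AU: s = 2.23 × 14.669 = 32.712 AU.
= 32.712 × 1.496 × 10⁸ km = 4.8937 × 10^9 km.

4.894 × 10^9 km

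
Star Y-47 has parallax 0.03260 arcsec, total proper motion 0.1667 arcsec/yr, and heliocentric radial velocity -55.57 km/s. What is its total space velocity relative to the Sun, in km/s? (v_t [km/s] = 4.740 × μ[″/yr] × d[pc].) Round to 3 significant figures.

60.6 km/s

d = 1/p = 1/0.03260″ = 30.675 pc.
v_t = 4.740 μ d = 4.740 × 0.1667 × 30.675 = 24.238 km/s.
v = √(v_r² + v_t²) = √((-55.57)² + 24.238²) = √3675.51 = 60.626 km/s.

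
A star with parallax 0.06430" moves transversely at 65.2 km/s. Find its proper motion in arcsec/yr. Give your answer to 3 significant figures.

0.884 arcsec/yr

d = 1/p = 1/0.06430″ = 15.552 pc.
μ = v_t / (4.74 d) = 65.2 / (4.74 × 15.552) = 65.2 / 73.716 = 0.88448 ″/yr.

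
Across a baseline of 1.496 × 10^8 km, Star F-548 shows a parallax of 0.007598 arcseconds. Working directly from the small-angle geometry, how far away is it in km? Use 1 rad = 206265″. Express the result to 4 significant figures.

θ = 0.007598″ = 0.007598/206265 = 3.6836 × 10^-8 rad.
d = B/θ = (1.496 × 10^8) / (3.6836 × 10^-8) = 4.0612 × 10^15 km.

4.061 × 10^15 km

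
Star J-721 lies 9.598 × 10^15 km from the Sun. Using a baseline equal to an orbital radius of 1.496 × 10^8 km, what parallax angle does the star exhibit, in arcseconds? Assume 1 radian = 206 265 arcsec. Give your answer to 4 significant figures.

θ ≈ B/d = (1.496 × 10^8) / (9.598 × 10^15) = 1.5587 × 10^-8 rad.
In arcseconds: 1.5587 × 10^-8 × 206265 = 0.0032151″.

0.003215 arcsec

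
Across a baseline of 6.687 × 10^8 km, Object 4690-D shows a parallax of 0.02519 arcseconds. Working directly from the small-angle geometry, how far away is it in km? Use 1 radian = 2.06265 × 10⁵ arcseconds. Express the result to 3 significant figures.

θ = 0.02519″ = 0.02519/206265 = 1.2212 × 10^-7 rad.
d = B/θ = (6.687 × 10^8) / (1.2212 × 10^-7) = 5.4758 × 10^15 km.

5.48 × 10^15 km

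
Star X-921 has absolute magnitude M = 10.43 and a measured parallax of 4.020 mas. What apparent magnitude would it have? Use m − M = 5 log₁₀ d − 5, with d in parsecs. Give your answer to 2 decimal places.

m = 17.41

d = 1/p = 1/0.004020″ = 248.76 pc.
m − M = 5 log₁₀ d − 5 = 5 log₁₀(248.76) − 5 = 11.9789 − 5 = 6.9789.
m = M + (m − M) = 10.43 + 6.9789 = 17.41.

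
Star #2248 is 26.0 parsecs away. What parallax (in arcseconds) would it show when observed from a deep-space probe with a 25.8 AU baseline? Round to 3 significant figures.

0.992 arcsec

p (arcsec) = B (AU) / d (pc).
p = 25.8 / 26.0 = 0.99231 arcsec.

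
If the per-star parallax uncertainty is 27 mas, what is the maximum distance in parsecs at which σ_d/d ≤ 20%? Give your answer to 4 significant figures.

σ_d/d = σ_p/p, so the condition is σ_p/p ≤ 0.20, i.e. p ≥ σ_p/0.20.
p_min = 27/0.20 = 135 mas = 0.135 arcsec.
d_max = 1/p_min = 1/0.135 = 7.4074 pc.

7.407 pc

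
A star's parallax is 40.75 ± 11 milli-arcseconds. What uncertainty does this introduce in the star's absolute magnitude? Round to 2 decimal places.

σ_M = 0.59 mag

M = m − 5 log₁₀ d + 5 = m + 5 log₁₀ p + 5, so ∂M/∂p = 5/(p ln 10).
σ_M = (5/ln 10) · (σ_p/p) = 2.1715 × 11/40.75 = 2.1715 × 0.26994 = 0.58617.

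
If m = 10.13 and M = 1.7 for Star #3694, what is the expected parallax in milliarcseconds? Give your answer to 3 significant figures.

2.06 mas

m − M = 10.13 − 1.7 = 8.43.
d = 10^((m−M)/5 + 1) = 10^2.686 = 485.29 pc.
p = 1/d = 1/485.29 = 0.0020606 arcsec = 2.0606 mas.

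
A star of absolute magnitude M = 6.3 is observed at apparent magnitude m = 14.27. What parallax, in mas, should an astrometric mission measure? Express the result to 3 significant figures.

2.55 mas

m − M = 14.27 − 6.3 = 7.97.
d = 10^((m−M)/5 + 1) = 10^2.594 = 392.64 pc.
p = 1/d = 1/392.64 = 0.0025469 arcsec = 2.5469 mas.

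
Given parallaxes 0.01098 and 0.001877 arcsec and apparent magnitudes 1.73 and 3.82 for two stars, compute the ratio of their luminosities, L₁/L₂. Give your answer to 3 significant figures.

d₁ = 1/p₁ = 1/0.01098″ = 91.075 pc; d₂ = 1/p₂ = 1/0.001877″ = 532.77 pc.
M₁ = m₁ − 5 log₁₀ d₁ + 5 = 1.73 − 9.7970 + 5 = -3.0670.
M₂ = 3.82 − 13.6327 + 5 = -4.8127.
L₁/L₂ = 10^(0.4(M₂ − M₁)) = 10^(0.4 × (-1.7457)) = 10^(-0.69828) = 0.20032.

L₁/L₂ = 0.200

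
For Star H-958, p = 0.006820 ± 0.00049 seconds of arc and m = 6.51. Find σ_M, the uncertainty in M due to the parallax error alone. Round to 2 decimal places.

σ_M = 0.16 mag

M = m − 5 log₁₀ d + 5 = m + 5 log₁₀ p + 5, so ∂M/∂p = 5/(p ln 10).
σ_M = (5/ln 10) · (σ_p/p) = 2.1715 × 0.00049/0.006820 = 2.1715 × 0.071848 = 0.15602.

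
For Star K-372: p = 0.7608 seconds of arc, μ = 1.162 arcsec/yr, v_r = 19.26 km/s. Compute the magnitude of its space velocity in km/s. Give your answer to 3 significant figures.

d = 1/p = 1/0.7608″ = 1.3144 pc.
v_t = 4.740 μ d = 4.740 × 1.162 × 1.3144 = 7.2396 km/s.
v = √(v_r² + v_t²) = √(19.26² + 7.2396²) = √423.359 = 20.576 km/s.

20.6 km/s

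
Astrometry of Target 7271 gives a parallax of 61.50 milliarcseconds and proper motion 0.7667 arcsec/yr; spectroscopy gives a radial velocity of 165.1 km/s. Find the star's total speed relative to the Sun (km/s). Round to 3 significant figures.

d = 1/p = 1/0.06150″ = 16.26 pc.
v_t = 4.740 μ d = 4.740 × 0.7667 × 16.26 = 59.091 km/s.
v = √(v_r² + v_t²) = √(165.1² + 59.091²) = √30749.8 = 175.36 km/s.

175 km/s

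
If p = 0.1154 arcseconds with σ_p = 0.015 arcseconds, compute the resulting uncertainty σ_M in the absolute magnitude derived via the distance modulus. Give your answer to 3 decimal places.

M = m − 5 log₁₀ d + 5 = m + 5 log₁₀ p + 5, so ∂M/∂p = 5/(p ln 10).
σ_M = (5/ln 10) · (σ_p/p) = 2.1715 × 0.015/0.1154 = 2.1715 × 0.12998 = 0.28225.

σ_M = 0.282 mag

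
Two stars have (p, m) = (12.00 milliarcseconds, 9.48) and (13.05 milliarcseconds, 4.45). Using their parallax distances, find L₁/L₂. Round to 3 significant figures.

L₁/L₂ = 0.0115

d₁ = 1/p₁ = 1/0.01200″ = 83.333 pc; d₂ = 1/p₂ = 1/0.01305″ = 76.628 pc.
M₁ = m₁ − 5 log₁₀ d₁ + 5 = 9.48 − 9.6041 + 5 = 4.8759.
M₂ = 4.45 − 9.4219 + 5 = 0.0281.
L₁/L₂ = 10^(0.4(M₂ − M₁)) = 10^(0.4 × (-4.8478)) = 10^(-1.93912) = 0.011505.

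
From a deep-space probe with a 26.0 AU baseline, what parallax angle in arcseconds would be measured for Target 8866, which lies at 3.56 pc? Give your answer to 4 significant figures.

p (arcsec) = B (AU) / d (pc).
p = 26.0 / 3.56 = 7.3034 arcsec.

7.303 arcsec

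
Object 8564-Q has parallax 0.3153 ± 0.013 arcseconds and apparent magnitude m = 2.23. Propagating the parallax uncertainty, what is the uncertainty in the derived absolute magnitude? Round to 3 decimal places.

M = m − 5 log₁₀ d + 5 = m + 5 log₁₀ p + 5, so ∂M/∂p = 5/(p ln 10).
σ_M = (5/ln 10) · (σ_p/p) = 2.1715 × 0.013/0.3153 = 2.1715 × 0.041231 = 0.089533.

σ_M = 0.090 mag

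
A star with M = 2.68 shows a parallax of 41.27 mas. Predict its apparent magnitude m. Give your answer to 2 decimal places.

m = 4.60

d = 1/p = 1/0.04127″ = 24.231 pc.
m − M = 5 log₁₀ d − 5 = 5 log₁₀(24.231) − 5 = 6.9219 − 5 = 1.9219.
m = M + (m − M) = 2.68 + 1.9219 = 4.60.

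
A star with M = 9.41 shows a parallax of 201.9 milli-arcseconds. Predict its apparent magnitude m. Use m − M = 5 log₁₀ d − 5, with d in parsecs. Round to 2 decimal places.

m = 7.88

d = 1/p = 1/0.2019″ = 4.9529 pc.
m − M = 5 log₁₀ d − 5 = 5 log₁₀(4.9529) − 5 = 3.4743 − 5 = -1.5257.
m = M + (m − M) = 9.41 + (-1.5257) = 7.88.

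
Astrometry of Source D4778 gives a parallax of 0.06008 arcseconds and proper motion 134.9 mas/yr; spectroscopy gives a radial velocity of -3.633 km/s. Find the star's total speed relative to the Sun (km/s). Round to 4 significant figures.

11.25 km/s

d = 1/p = 1/0.06008″ = 16.644 pc.
μ = 134.9 mas/yr = 0.1349 ″/yr.
v_t = 4.740 μ d = 4.740 × 0.1349 × 16.644 = 10.643 km/s.
v = √(v_r² + v_t²) = √((-3.633)² + 10.643²) = √126.472 = 11.246 km/s.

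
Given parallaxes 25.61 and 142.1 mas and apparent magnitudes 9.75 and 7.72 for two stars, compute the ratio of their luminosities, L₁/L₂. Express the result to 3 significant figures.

L₁/L₂ = 4.75

d₁ = 1/p₁ = 1/0.02561″ = 39.047 pc; d₂ = 1/p₂ = 1/0.1421″ = 7.0373 pc.
M₁ = m₁ − 5 log₁₀ d₁ + 5 = 9.75 − 7.9579 + 5 = 6.7921.
M₂ = 7.72 − 4.2370 + 5 = 8.4830.
L₁/L₂ = 10^(0.4(M₂ − M₁)) = 10^(0.4 × 1.6909) = 10^0.67636 = 4.7464.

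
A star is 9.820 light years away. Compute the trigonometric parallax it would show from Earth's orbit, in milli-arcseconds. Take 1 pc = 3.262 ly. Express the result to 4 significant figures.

332.2 mas

d = 9.820 ly ÷ 3.262 = 3.0104 pc.
p = 1/d = 1/3.0104 = 0.33218 arcsec.
= 0.33218 × 1000 = 332.18 mas.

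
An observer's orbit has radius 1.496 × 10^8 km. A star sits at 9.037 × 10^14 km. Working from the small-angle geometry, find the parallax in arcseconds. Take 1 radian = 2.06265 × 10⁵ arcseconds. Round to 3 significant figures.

0.0341 arcsec

θ ≈ B/d = (1.496 × 10^8) / (9.037 × 10^14) = 1.6554 × 10^-7 rad.
In arcseconds: 1.6554 × 10^-7 × 206265 = 0.034145″.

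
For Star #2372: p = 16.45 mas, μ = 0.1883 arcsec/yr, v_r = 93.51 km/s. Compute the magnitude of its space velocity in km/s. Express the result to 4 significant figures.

108.1 km/s

d = 1/p = 1/0.01645″ = 60.79 pc.
v_t = 4.740 μ d = 4.740 × 0.1883 × 60.79 = 54.258 km/s.
v = √(v_r² + v_t²) = √(93.51² + 54.258²) = √11688.1 = 108.11 km/s.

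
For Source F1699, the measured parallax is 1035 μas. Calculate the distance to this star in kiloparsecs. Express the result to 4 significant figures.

0.9662 kpc

p = 1035 μas = 0.001035 arcsec.
d = 1/p = 1/0.001035 = 966.18 pc.
= 0.96618 kpc.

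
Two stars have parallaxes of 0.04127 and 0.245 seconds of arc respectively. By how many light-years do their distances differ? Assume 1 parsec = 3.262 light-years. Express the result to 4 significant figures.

65.73 ly

d_A = 1/0.04127″ = 24.231 pc; d_B = 1/0.2450″ = 4.0816 pc.
|d_B − d_A| = |4.0816 − 24.231| = 20.149 pc = 20.149 × 3.262 ly = 65.726 ly.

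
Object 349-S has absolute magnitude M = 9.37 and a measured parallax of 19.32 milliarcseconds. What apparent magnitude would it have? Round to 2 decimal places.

d = 1/p = 1/0.01932″ = 51.76 pc.
m − M = 5 log₁₀ d − 5 = 5 log₁₀(51.76) − 5 = 8.5700 − 5 = 3.5700.
m = M + (m − M) = 9.37 + 3.5700 = 12.94.

m = 12.94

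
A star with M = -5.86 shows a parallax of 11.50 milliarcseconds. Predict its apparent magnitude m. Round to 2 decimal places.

d = 1/p = 1/0.01150″ = 86.957 pc.
m − M = 5 log₁₀ d − 5 = 5 log₁₀(86.957) − 5 = 9.6965 − 5 = 4.6965.
m = M + (m − M) = -5.86 + 4.6965 = -1.16.

m = -1.16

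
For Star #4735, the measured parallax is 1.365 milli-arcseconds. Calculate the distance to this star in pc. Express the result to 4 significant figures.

p = 1.365 milli-arcseconds = 0.001365 arcsec.
d = 1/p = 1/0.001365 = 732.6 pc.

732.6 pc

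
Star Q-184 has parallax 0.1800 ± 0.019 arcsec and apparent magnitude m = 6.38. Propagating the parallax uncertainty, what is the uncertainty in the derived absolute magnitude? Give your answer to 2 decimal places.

M = m − 5 log₁₀ d + 5 = m + 5 log₁₀ p + 5, so ∂M/∂p = 5/(p ln 10).
σ_M = (5/ln 10) · (σ_p/p) = 2.1715 × 0.019/0.1800 = 2.1715 × 0.10556 = 0.22922.

σ_M = 0.23 mag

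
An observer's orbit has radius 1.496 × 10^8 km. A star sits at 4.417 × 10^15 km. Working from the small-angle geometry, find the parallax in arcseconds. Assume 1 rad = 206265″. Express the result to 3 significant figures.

θ ≈ B/d = (1.496 × 10^8) / (4.417 × 10^15) = 3.3869 × 10^-8 rad.
In arcseconds: 3.3869 × 10^-8 × 206265 = 0.006986″.

0.00699 arcsec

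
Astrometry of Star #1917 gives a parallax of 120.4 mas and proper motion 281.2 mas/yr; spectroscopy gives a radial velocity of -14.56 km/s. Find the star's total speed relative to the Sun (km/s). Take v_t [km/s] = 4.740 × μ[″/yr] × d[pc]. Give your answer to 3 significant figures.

18.3 km/s

d = 1/p = 1/0.1204″ = 8.3056 pc.
μ = 281.2 mas/yr = 0.2812 ″/yr.
v_t = 4.740 μ d = 4.740 × 0.2812 × 8.3056 = 11.07 km/s.
v = √(v_r² + v_t²) = √((-14.56)² + 11.07²) = √334.539 = 18.29 km/s.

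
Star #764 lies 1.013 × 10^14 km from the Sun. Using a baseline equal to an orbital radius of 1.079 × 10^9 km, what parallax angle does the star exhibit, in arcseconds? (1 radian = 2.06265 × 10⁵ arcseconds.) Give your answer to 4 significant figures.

2.197 arcsec

θ ≈ B/d = (1.079 × 10^9) / (1.013 × 10^14) = 1.0652 × 10^-5 rad.
In arcseconds: 1.0652 × 10^-5 × 206265 = 2.1971″.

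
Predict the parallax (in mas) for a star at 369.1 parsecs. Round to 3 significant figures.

p = 1/d = 1/369.1 = 0.0027093 arcsec.
= 0.0027093 × 1000 = 2.7093 mas.

2.71 mas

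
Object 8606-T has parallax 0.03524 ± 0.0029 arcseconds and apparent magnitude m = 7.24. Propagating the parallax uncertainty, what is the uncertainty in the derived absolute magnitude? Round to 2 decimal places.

σ_M = 0.18 mag

M = m − 5 log₁₀ d + 5 = m + 5 log₁₀ p + 5, so ∂M/∂p = 5/(p ln 10).
σ_M = (5/ln 10) · (σ_p/p) = 2.1715 × 0.0029/0.03524 = 2.1715 × 0.082293 = 0.1787.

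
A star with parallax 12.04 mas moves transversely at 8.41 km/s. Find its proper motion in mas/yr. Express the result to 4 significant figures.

d = 1/p = 1/0.01204″ = 83.056 pc.
μ = v_t / (4.74 d) = 8.41 / (4.74 × 83.056) = 8.41 / 393.69 = 0.021362 ″/yr = 21.362 mas/yr.

21.36 mas/yr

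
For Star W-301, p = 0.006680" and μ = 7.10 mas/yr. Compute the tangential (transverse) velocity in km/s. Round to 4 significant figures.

d = 1/p = 1/0.006680″ = 149.7 pc.
μ = 7.10 mas/yr = 0.00710 ″/yr.
v_t = 4.74 × μ × d = 4.74 × 0.00710 × 149.7 = 5.038 km/s.

5.038 km/s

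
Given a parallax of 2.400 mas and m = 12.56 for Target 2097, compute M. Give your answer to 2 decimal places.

d = 1/p = 1/0.002400″ = 416.67 pc.
m − M = 5 log₁₀(416.67) − 5 = 13.0990 − 5 = 8.0990.
M = m − (m − M) = 12.56 − 8.0990 = 4.46.

M = 4.46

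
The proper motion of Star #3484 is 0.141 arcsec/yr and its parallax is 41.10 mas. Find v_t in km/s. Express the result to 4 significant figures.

16.26 km/s

d = 1/p = 1/0.04110″ = 24.331 pc.
v_t = 4.74 × μ × d = 4.74 × 0.141 × 24.331 = 16.261 km/s.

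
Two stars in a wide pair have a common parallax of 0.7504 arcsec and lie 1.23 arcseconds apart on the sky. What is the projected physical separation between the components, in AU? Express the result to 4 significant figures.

1.639 AU

d = 1/p = 1/0.7504″ = 1.3326 pc.
At distance d (pc), an angle of θ arcsec spans θ·d AU: s = 1.23 × 1.3326 = 1.6391 AU.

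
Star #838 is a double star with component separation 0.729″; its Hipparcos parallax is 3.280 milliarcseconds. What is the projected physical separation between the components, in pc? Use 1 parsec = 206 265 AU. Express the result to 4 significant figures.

d = 1/p = 1/0.003280″ = 304.88 pc.
At distance d (pc), an angle of θ arcsec spans θ·d AU: s = 0.729 × 304.88 = 222.26 AU.
= 222.26 / 206265 = 0.0010775 pc.

0.001078 pc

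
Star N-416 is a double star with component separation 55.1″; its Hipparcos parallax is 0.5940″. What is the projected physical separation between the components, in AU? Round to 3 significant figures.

92.8 AU

d = 1/p = 1/0.5940″ = 1.6835 pc.
At distance d (pc), an angle of θ arcsec spans θ·d AU: s = 55.1 × 1.6835 = 92.761 AU.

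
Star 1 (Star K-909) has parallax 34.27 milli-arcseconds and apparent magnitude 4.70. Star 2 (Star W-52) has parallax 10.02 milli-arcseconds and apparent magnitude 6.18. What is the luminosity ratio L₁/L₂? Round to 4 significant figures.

L₁/L₂ = 0.3341

d₁ = 1/p₁ = 1/0.03427″ = 29.18 pc; d₂ = 1/p₂ = 1/0.01002″ = 99.8 pc.
M₁ = m₁ − 5 log₁₀ d₁ + 5 = 4.70 − 7.3254 + 5 = 2.3746.
M₂ = 6.18 − 9.9957 + 5 = 1.1843.
L₁/L₂ = 10^(0.4(M₂ − M₁)) = 10^(0.4 × (-1.1903)) = 10^(-0.47612) = 0.3341.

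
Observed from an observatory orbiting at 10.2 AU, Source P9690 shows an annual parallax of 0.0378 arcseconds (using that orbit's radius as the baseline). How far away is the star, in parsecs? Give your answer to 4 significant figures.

With baseline B (in AU) and parallax p (in arcsec), d = B/p parsecs.
d = 10.2 / 0.0378 = 269.84 pc.

269.8 pc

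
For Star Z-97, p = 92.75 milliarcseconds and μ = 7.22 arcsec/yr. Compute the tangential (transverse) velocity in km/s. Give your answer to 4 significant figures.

369.0 km/s

d = 1/p = 1/0.09275″ = 10.782 pc.
v_t = 4.74 × μ × d = 4.74 × 7.22 × 10.782 = 368.99 km/s.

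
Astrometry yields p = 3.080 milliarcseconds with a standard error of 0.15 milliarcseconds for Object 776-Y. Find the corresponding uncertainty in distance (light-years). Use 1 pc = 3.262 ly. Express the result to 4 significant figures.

51.58 ly

d = 1/p, so σ_d = σ_p / p².
σ_d = 0.000150 / (0.003080)² = 0.000150 / 0.0000094864 = 15.812 pc = 15.812 × 3.262 ly = 51.579 ly.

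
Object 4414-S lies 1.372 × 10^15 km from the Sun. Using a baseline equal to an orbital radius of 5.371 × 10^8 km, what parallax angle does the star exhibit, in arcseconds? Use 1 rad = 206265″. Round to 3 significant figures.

0.0807 arcsec

θ ≈ B/d = (5.371 × 10^8) / (1.372 × 10^15) = 3.9147 × 10^-7 rad.
In arcseconds: 3.9147 × 10^-7 × 206265 = 0.080747″.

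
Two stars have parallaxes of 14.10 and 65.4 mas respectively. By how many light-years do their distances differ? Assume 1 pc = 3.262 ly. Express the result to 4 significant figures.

181.5 ly

d_A = 1/0.01410″ = 70.922 pc; d_B = 1/0.06540″ = 15.291 pc.
|d_B − d_A| = |15.291 − 70.922| = 55.631 pc = 55.631 × 3.262 ly = 181.47 ly.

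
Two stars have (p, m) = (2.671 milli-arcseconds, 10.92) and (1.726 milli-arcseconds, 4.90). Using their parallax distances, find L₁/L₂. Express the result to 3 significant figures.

d₁ = 1/p₁ = 1/0.002671″ = 374.39 pc; d₂ = 1/p₂ = 1/0.001726″ = 579.37 pc.
M₁ = m₁ − 5 log₁₀ d₁ + 5 = 10.92 − 12.8666 + 5 = 3.0534.
M₂ = 4.90 − 13.8148 + 5 = -3.9148.
L₁/L₂ = 10^(0.4(M₂ − M₁)) = 10^(0.4 × (-6.9682)) = 10^(-2.78728) = 0.001632.

L₁/L₂ = 0.00163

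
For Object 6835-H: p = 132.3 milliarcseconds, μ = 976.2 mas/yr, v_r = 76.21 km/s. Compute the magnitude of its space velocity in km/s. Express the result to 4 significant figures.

83.85 km/s

d = 1/p = 1/0.1323″ = 7.5586 pc.
μ = 976.2 mas/yr = 0.9762 ″/yr.
v_t = 4.740 μ d = 4.740 × 0.9762 × 7.5586 = 34.975 km/s.
v = √(v_r² + v_t²) = √(76.21² + 34.975²) = √7031.21 = 83.852 km/s.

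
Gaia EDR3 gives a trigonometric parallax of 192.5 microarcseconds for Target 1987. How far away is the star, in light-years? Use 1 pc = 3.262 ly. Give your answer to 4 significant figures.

16950 light years

p = 192.5 microarcseconds = 0.0001925 arcsec.
d = 1/p = 1/0.0001925 = 5194.8 pc.
In light-years: 5194.8 × 3.262 = 16945 ly.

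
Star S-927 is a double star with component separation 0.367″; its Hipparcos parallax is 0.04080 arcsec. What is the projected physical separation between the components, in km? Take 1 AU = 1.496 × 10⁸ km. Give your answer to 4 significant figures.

d = 1/p = 1/0.04080″ = 24.51 pc.
At distance d (pc), an angle of θ arcsec spans θ·d AU: s = 0.367 × 24.51 = 8.9952 AU.
= 8.9952 × 1.496 × 10⁸ km = 1.3457 × 10^9 km.

1.346 × 10^9 km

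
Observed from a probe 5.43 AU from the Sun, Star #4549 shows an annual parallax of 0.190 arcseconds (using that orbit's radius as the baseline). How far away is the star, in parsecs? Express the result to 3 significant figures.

28.6 pc

With baseline B (in AU) and parallax p (in arcsec), d = B/p parsecs.
d = 5.43 / 0.190 = 28.579 pc.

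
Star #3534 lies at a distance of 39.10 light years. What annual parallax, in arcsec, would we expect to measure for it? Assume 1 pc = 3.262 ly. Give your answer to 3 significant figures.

d = 39.10 ly ÷ 3.262 = 11.987 pc.
p = 1/d = 1/11.987 = 0.083424 arcsec.

0.0834 arcsec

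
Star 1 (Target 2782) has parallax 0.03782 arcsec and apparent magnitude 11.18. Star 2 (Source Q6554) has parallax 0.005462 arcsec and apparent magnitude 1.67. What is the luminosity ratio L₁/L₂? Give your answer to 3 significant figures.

d₁ = 1/p₁ = 1/0.03782″ = 26.441 pc; d₂ = 1/p₂ = 1/0.005462″ = 183.08 pc.
M₁ = m₁ − 5 log₁₀ d₁ + 5 = 11.18 − 7.1114 + 5 = 9.0686.
M₂ = 1.67 − 11.3132 + 5 = -4.6432.
L₁/L₂ = 10^(0.4(M₂ − M₁)) = 10^(0.4 × (-13.7118)) = 10^(-5.48472) = 0.0000032755.

L₁/L₂ = 3.28 × 10^-6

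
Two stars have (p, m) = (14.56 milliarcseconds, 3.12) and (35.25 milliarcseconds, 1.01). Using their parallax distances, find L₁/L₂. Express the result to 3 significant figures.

d₁ = 1/p₁ = 1/0.01456″ = 68.681 pc; d₂ = 1/p₂ = 1/0.03525″ = 28.369 pc.
M₁ = m₁ − 5 log₁₀ d₁ + 5 = 3.12 − 9.1842 + 5 = -1.0642.
M₂ = 1.01 − 7.2642 + 5 = -1.2542.
L₁/L₂ = 10^(0.4(M₂ − M₁)) = 10^(0.4 × (-0.1900)) = 10^(-0.07600) = 0.83946.

L₁/L₂ = 0.839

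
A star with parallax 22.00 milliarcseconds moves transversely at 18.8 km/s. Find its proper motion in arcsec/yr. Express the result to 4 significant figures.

0.08726 arcsec/yr

d = 1/p = 1/0.02200″ = 45.455 pc.
μ = v_t / (4.74 d) = 18.8 / (4.74 × 45.455) = 18.8 / 215.46 = 0.087255 ″/yr.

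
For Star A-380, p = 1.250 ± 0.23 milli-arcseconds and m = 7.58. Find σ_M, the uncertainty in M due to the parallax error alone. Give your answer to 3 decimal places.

σ_M = 0.400 mag

M = m − 5 log₁₀ d + 5 = m + 5 log₁₀ p + 5, so ∂M/∂p = 5/(p ln 10).
σ_M = (5/ln 10) · (σ_p/p) = 2.1715 × 0.23/1.250 = 2.1715 × 0.184 = 0.39956.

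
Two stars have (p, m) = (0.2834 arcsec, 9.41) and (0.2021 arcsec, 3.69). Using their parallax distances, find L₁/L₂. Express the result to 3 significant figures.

d₁ = 1/p₁ = 1/0.2834″ = 3.5286 pc; d₂ = 1/p₂ = 1/0.2021″ = 4.948 pc.
M₁ = m₁ − 5 log₁₀ d₁ + 5 = 9.41 − 2.7380 + 5 = 11.6720.
M₂ = 3.69 − 3.4721 + 5 = 5.2179.
L₁/L₂ = 10^(0.4(M₂ − M₁)) = 10^(0.4 × (-6.4541)) = 10^(-2.58164) = 0.0026204.

L₁/L₂ = 0.00262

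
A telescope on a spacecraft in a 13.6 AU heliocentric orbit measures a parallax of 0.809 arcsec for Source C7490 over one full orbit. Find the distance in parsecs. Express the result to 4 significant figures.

16.81 pc

With baseline B (in AU) and parallax p (in arcsec), d = B/p parsecs.
d = 13.6 / 0.809 = 16.811 pc.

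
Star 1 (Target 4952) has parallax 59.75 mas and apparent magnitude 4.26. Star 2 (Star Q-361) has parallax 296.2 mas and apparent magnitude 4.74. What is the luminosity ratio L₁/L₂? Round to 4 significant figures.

d₁ = 1/p₁ = 1/0.05975″ = 16.736 pc; d₂ = 1/p₂ = 1/0.2962″ = 3.3761 pc.
M₁ = m₁ − 5 log₁₀ d₁ + 5 = 4.26 − 6.1183 + 5 = 3.1417.
M₂ = 4.74 − 2.6421 + 5 = 7.0979.
L₁/L₂ = 10^(0.4(M₂ − M₁)) = 10^(0.4 × 3.9562) = 10^1.58248 = 38.237.

L₁/L₂ = 38.24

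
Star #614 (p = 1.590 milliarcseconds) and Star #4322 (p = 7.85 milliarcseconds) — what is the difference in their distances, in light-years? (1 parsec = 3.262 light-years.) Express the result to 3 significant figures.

1640 ly

d_A = 1/0.001590″ = 628.93 pc; d_B = 1/0.007850″ = 127.39 pc.
|d_B − d_A| = |127.39 − 628.93| = 501.54 pc = 501.54 × 3.262 ly = 1636 ly.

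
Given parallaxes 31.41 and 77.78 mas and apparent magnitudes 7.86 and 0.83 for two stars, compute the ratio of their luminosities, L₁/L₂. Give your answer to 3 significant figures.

d₁ = 1/p₁ = 1/0.03141″ = 31.837 pc; d₂ = 1/p₂ = 1/0.07778″ = 12.857 pc.
M₁ = m₁ − 5 log₁₀ d₁ + 5 = 7.86 − 7.5147 + 5 = 5.3453.
M₂ = 0.83 − 5.5457 + 5 = 0.2843.
L₁/L₂ = 10^(0.4(M₂ − M₁)) = 10^(0.4 × (-5.0610)) = 10^(-2.02440) = 0.0094537.

L₁/L₂ = 0.00945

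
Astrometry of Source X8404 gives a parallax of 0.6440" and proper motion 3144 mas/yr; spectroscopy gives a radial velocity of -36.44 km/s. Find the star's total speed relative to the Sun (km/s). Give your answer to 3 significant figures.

d = 1/p = 1/0.6440″ = 1.5528 pc.
μ = 3144 mas/yr = 3.144 ″/yr.
v_t = 4.740 μ d = 4.740 × 3.144 × 1.5528 = 23.141 km/s.
v = √(v_r² + v_t²) = √((-36.44)² + 23.141²) = √1863.38 = 43.167 km/s.

43.2 km/s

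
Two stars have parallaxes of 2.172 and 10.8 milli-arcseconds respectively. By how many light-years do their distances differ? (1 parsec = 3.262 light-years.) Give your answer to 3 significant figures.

1200 ly

d_A = 1/0.002172″ = 460.41 pc; d_B = 1/0.01080″ = 92.593 pc.
|d_B − d_A| = |92.593 − 460.41| = 367.82 pc = 367.82 × 3.262 ly = 1199.8 ly.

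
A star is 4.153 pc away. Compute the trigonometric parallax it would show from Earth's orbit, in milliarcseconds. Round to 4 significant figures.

240.8 mas

p = 1/d = 1/4.153 = 0.24079 arcsec.
= 0.24079 × 1000 = 240.79 mas.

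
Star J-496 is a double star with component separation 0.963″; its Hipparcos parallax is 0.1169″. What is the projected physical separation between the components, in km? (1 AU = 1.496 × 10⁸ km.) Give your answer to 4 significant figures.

d = 1/p = 1/0.1169″ = 8.5543 pc.
At distance d (pc), an angle of θ arcsec spans θ·d AU: s = 0.963 × 8.5543 = 8.2378 AU.
= 8.2378 × 1.496 × 10⁸ km = 1.2324 × 10^9 km.

1.232 × 10^9 km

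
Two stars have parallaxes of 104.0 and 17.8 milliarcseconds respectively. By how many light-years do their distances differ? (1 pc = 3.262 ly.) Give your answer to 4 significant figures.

d_A = 1/0.1040″ = 9.6154 pc; d_B = 1/0.01780″ = 56.18 pc.
|d_B − d_A| = |56.18 − 9.6154| = 46.565 pc = 46.565 × 3.262 ly = 151.9 ly.

151.9 ly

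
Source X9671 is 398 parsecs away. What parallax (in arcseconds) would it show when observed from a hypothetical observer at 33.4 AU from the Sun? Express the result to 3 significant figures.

p (arcsec) = B (AU) / d (pc).
p = 33.4 / 398 = 0.08392 arcsec.

0.0839 arcsec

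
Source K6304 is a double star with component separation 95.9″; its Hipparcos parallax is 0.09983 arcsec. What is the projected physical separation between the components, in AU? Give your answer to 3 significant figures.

961 AU

d = 1/p = 1/0.09983″ = 10.017 pc.
At distance d (pc), an angle of θ arcsec spans θ·d AU: s = 95.9 × 10.017 = 960.63 AU.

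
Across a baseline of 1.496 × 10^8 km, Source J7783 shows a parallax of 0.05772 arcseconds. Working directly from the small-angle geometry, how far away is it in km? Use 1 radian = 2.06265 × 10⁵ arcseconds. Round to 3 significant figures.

5.35 × 10^14 km

θ = 0.05772″ = 0.05772/206265 = 2.7983 × 10^-7 rad.
d = B/θ = (1.496 × 10^8) / (2.7983 × 10^-7) = 5.3461 × 10^14 km.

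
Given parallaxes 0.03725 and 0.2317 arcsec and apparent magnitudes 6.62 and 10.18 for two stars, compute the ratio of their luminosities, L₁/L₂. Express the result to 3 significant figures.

L₁/L₂ = 1030

d₁ = 1/p₁ = 1/0.03725″ = 26.846 pc; d₂ = 1/p₂ = 1/0.2317″ = 4.3159 pc.
M₁ = m₁ − 5 log₁₀ d₁ + 5 = 6.62 − 7.1444 + 5 = 4.4756.
M₂ = 10.18 − 3.1754 + 5 = 12.0046.
L₁/L₂ = 10^(0.4(M₂ − M₁)) = 10^(0.4 × 7.5290) = 10^3.01160 = 1027.1.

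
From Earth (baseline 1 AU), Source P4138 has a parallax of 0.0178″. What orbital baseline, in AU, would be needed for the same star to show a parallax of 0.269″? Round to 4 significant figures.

Parallax scales linearly with baseline: p ∝ B, so B = p_target / p_Earth × 1 AU.
B = 0.269 / 0.0178 = 15.112 AU.

15.11 AU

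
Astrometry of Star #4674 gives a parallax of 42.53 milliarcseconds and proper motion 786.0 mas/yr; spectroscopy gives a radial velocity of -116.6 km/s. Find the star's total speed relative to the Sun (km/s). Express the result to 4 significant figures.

145.8 km/s

d = 1/p = 1/0.04253″ = 23.513 pc.
μ = 786.0 mas/yr = 0.7860 ″/yr.
v_t = 4.740 μ d = 4.740 × 0.7860 × 23.513 = 87.601 km/s.
v = √(v_r² + v_t²) = √((-116.6)² + 87.601²) = √21269.5 = 145.84 km/s.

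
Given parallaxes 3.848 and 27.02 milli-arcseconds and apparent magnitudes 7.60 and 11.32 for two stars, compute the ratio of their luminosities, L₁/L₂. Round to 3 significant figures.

L₁/L₂ = 1520

d₁ = 1/p₁ = 1/0.003848″ = 259.88 pc; d₂ = 1/p₂ = 1/0.02702″ = 37.01 pc.
M₁ = m₁ − 5 log₁₀ d₁ + 5 = 7.60 − 12.0739 + 5 = 0.5261.
M₂ = 11.32 − 7.8416 + 5 = 8.4784.
L₁/L₂ = 10^(0.4(M₂ − M₁)) = 10^(0.4 × 7.9523) = 10^3.18092 = 1516.8.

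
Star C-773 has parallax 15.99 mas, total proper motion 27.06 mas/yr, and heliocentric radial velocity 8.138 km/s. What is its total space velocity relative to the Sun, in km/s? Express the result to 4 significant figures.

11.43 km/s

d = 1/p = 1/0.01599″ = 62.539 pc.
μ = 27.06 mas/yr = 0.02706 ″/yr.
v_t = 4.740 μ d = 4.740 × 0.02706 × 62.539 = 8.0215 km/s.
v = √(v_r² + v_t²) = √(8.138² + 8.0215²) = √130.572 = 11.427 km/s.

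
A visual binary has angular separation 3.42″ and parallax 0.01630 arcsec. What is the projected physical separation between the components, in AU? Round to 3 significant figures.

d = 1/p = 1/0.01630″ = 61.35 pc.
At distance d (pc), an angle of θ arcsec spans θ·d AU: s = 3.42 × 61.35 = 209.82 AU.

210 AU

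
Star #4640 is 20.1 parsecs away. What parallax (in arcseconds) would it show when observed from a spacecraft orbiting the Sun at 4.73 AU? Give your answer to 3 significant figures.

0.235 arcsec

p (arcsec) = B (AU) / d (pc).
p = 4.73 / 20.1 = 0.23532 arcsec.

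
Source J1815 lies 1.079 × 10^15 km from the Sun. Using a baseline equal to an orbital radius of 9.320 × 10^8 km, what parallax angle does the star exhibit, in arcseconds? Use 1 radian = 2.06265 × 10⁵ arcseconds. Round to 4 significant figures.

θ ≈ B/d = (9.320 × 10^8) / (1.079 × 10^15) = 8.6376 × 10^-7 rad.
In arcseconds: 8.6376 × 10^-7 × 206265 = 0.17816″.

0.1782 arcsec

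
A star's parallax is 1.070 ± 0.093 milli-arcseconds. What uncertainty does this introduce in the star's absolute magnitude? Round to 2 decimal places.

σ_M = 0.19 mag

M = m − 5 log₁₀ d + 5 = m + 5 log₁₀ p + 5, so ∂M/∂p = 5/(p ln 10).
σ_M = (5/ln 10) · (σ_p/p) = 2.1715 × 0.093/1.070 = 2.1715 × 0.086916 = 0.18874.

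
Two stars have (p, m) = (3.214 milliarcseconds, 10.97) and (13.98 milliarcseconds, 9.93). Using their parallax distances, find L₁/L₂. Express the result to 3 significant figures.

L₁/L₂ = 7.26

d₁ = 1/p₁ = 1/0.003214″ = 311.14 pc; d₂ = 1/p₂ = 1/0.01398″ = 71.531 pc.
M₁ = m₁ − 5 log₁₀ d₁ + 5 = 10.97 − 12.4648 + 5 = 3.5052.
M₂ = 9.93 − 9.2725 + 5 = 5.6575.
L₁/L₂ = 10^(0.4(M₂ − M₁)) = 10^(0.4 × 2.1523) = 10^0.86092 = 7.2597.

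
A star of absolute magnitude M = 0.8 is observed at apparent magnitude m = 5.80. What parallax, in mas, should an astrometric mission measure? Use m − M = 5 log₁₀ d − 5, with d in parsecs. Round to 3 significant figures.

10.0 mas

m − M = 5.80 − 0.8 = 5.00.
d = 10^((m−M)/5 + 1) = 10^2.000 = 100 pc.
p = 1/d = 1/100 = 0.01 arcsec = 10 mas.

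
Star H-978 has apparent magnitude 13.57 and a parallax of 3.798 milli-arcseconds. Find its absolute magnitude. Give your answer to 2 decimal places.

M = 6.47

d = 1/p = 1/0.003798″ = 263.3 pc.
m − M = 5 log₁₀(263.3) − 5 = 12.1023 − 5 = 7.1023.
M = m − (m − M) = 13.57 − 7.1023 = 6.47.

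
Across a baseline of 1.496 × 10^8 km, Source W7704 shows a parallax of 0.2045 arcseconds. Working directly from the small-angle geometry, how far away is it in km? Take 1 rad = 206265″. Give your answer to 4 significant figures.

1.509 × 10^14 km

θ = 0.2045″ = 0.2045/206265 = 9.9144 × 10^-7 rad.
d = B/θ = (1.496 × 10^8) / (9.9144 × 10^-7) = 1.5089 × 10^14 km.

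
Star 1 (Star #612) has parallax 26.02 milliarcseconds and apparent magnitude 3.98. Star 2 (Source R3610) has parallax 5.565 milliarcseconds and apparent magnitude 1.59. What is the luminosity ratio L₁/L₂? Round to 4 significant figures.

d₁ = 1/p₁ = 1/0.02602″ = 38.432 pc; d₂ = 1/p₂ = 1/0.005565″ = 179.69 pc.
M₁ = m₁ − 5 log₁₀ d₁ + 5 = 3.98 − 7.9235 + 5 = 1.0565.
M₂ = 1.59 − 11.2726 + 5 = -4.6826.
L₁/L₂ = 10^(0.4(M₂ − M₁)) = 10^(0.4 × (-5.7391)) = 10^(-2.29564) = 0.0050624.

L₁/L₂ = 0.005062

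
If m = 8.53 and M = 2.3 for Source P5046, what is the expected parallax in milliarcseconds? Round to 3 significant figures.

5.68 mas

m − M = 8.53 − 2.3 = 6.23.
d = 10^((m−M)/5 + 1) = 10^2.246 = 176.2 pc.
p = 1/d = 1/176.2 = 0.0056754 arcsec = 5.6754 mas.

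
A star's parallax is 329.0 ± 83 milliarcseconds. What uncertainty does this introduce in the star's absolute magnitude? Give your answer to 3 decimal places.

σ_M = 0.548 mag

M = m − 5 log₁₀ d + 5 = m + 5 log₁₀ p + 5, so ∂M/∂p = 5/(p ln 10).
σ_M = (5/ln 10) · (σ_p/p) = 2.1715 × 83/329.0 = 2.1715 × 0.25228 = 0.54783.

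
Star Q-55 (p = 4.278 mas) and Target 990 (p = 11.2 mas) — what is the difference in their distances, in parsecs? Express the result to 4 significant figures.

144.5 pc

d_A = 1/0.004278″ = 233.75 pc; d_B = 1/0.01120″ = 89.286 pc.
|d_B − d_A| = |89.286 − 233.75| = 144.46 pc.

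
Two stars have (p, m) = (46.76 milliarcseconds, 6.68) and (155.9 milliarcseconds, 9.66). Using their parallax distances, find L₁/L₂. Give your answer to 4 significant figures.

L₁/L₂ = 173.0

d₁ = 1/p₁ = 1/0.04676″ = 21.386 pc; d₂ = 1/p₂ = 1/0.1559″ = 6.4144 pc.
M₁ = m₁ − 5 log₁₀ d₁ + 5 = 6.68 − 6.6506 + 5 = 5.0294.
M₂ = 9.66 − 4.0358 + 5 = 10.6242.
L₁/L₂ = 10^(0.4(M₂ − M₁)) = 10^(0.4 × 5.5948) = 10^2.23792 = 172.95.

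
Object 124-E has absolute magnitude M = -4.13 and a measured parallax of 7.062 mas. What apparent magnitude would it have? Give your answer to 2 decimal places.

m = 1.63

d = 1/p = 1/0.007062″ = 141.6 pc.
m − M = 5 log₁₀ d − 5 = 5 log₁₀(141.6) − 5 = 10.7553 − 5 = 5.7553.
m = M + (m − M) = -4.13 + 5.7553 = 1.63.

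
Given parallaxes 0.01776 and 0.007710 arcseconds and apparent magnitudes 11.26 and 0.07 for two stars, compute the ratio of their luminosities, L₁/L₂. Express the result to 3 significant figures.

L₁/L₂ = 6.30 × 10^-6

d₁ = 1/p₁ = 1/0.01776″ = 56.306 pc; d₂ = 1/p₂ = 1/0.007710″ = 129.7 pc.
M₁ = m₁ − 5 log₁₀ d₁ + 5 = 11.26 − 8.7528 + 5 = 7.5072.
M₂ = 0.07 − 10.5647 + 5 = -5.4947.
L₁/L₂ = 10^(0.4(M₂ − M₁)) = 10^(0.4 × (-13.0019)) = 10^(-5.20076) = 0.0000062985.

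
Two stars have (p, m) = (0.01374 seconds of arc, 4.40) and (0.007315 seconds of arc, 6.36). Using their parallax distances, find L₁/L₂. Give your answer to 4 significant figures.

L₁/L₂ = 1.724

d₁ = 1/p₁ = 1/0.01374″ = 72.78 pc; d₂ = 1/p₂ = 1/0.007315″ = 136.71 pc.
M₁ = m₁ − 5 log₁₀ d₁ + 5 = 4.40 − 9.3101 + 5 = 0.0899.
M₂ = 6.36 − 10.6790 + 5 = 0.6810.
L₁/L₂ = 10^(0.4(M₂ − M₁)) = 10^(0.4 × 0.5911) = 10^0.23644 = 1.7236.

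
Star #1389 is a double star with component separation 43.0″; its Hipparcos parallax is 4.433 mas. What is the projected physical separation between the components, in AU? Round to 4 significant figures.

d = 1/p = 1/0.004433″ = 225.58 pc.
At distance d (pc), an angle of θ arcsec spans θ·d AU: s = 43.0 × 225.58 = 9699.9 AU.

9700 AU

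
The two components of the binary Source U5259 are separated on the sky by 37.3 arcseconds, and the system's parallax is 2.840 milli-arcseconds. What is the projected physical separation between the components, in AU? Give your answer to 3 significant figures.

d = 1/p = 1/0.002840″ = 352.11 pc.
At distance d (pc), an angle of θ arcsec spans θ·d AU: s = 37.3 × 352.11 = 13134 AU.

13100 AU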